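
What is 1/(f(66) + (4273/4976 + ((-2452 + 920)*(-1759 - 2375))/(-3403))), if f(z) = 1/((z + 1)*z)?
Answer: -37439588208/69646270585895 ≈ -0.00053757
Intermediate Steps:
f(z) = 1/(z*(1 + z)) (f(z) = 1/((1 + z)*z) = 1/(z*(1 + z)))
1/(f(66) + (4273/4976 + ((-2452 + 920)*(-1759 - 2375))/(-3403))) = 1/(1/(66*(1 + 66)) + (4273/4976 + ((-2452 + 920)*(-1759 - 2375))/(-3403))) = 1/((1/66)/67 + (4273*(1/4976) - 1532*(-4134)*(-1/3403))) = 1/((1/66)*(1/67) + (4273/4976 + 6333288*(-1/3403))) = 1/(1/4422 + (4273/4976 - 6333288/3403)) = 1/(1/4422 - 31499900069/16933328) = 1/(-69646270585895/37439588208) = -37439588208/69646270585895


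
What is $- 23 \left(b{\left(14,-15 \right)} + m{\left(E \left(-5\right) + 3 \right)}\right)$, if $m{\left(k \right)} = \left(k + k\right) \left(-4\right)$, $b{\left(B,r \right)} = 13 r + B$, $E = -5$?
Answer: $9315$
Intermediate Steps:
$b{\left(B,r \right)} = B + 13 r$
$m{\left(k \right)} = - 8 k$ ($m{\left(k \right)} = 2 k \left(-4\right) = - 8 k$)
$- 23 \left(b{\left(14,-15 \right)} + m{\left(E \left(-5\right) + 3 \right)}\right) = - 23 \left(\left(14 + 13 \left(-15\right)\right) - 8 \left(\left(-5\right) \left(-5\right) + 3\right)\right) = - 23 \left(\left(14 - 195\right) - 8 \left(25 + 3\right)\right) = - 23 \left(-181 - 224\right) = \left(-23\right) \left(-405\right) = 9315$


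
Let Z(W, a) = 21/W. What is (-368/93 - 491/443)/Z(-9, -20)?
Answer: 208687/96131 ≈ 2.1709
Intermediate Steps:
(-368/93 - 491/443)/Z(-9, -20) = (-368/93 - 491/443)/((21/(-9))) = (-368*1/93 - 491*1/443)/((21*(-⅑))) = (-368/93 - 491/443)/(-7/3) = -208687/41199*(-3/7) = 208687/96131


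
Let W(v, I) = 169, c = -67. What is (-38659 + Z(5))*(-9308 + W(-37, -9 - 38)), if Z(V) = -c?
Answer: 352692288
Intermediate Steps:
Z(V) = 67 (Z(V) = -1*(-67) = 67)
(-38659 + Z(5))*(-9308 + W(-37, -9 - 38)) = (-38659 + 67)*(-9308 + 169) = -38592*(-9139) = 352692288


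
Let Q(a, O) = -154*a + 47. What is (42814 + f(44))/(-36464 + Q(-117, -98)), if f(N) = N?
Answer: -14286/6133 ≈ -2.3294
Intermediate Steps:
Q(a, O) = 47 - 154*a
(42814 + f(44))/(-36464 + Q(-117, -98)) = (42814 + 44)/(-36464 + (47 - 154*(-117))) = 42858/(-36464 + (47 + 18018)) = 42858/(-36464 + 18065) = 42858/(-18399) = 42858*(-1/18399) = -14286/6133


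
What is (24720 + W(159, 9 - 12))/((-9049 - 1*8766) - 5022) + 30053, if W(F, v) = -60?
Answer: 686295701/22837 ≈ 30052.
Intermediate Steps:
(24720 + W(159, 9 - 12))/((-9049 - 1*8766) - 5022) + 30053 = (24720 - 60)/((-9049 - 1*8766) - 5022) + 30053 = 24660/((-9049 - 8766) - 5022) + 30053 = 24660/(-17815 - 5022) + 30053 = 24660/(-22837) + 30053 = 24660*(-1/22837) + 30053 = -24660/22837 + 30053 = 686295701/22837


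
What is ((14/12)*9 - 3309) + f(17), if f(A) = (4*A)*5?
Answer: -5917/2 ≈ -2958.5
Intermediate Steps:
f(A) = 20*A
((14/12)*9 - 3309) + f(17) = ((14/12)*9 - 3309) + 20*17 = (((1/12)*14)*9 - 3309) + 340 = ((7/6)*9 - 3309) + 340 = (21/2 - 3309) + 340 = -6597/2 + 340 = -5917/2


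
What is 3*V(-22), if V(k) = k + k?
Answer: -132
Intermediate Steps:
V(k) = 2*k
3*V(-22) = 3*(2*(-22)) = 3*(-44) = -132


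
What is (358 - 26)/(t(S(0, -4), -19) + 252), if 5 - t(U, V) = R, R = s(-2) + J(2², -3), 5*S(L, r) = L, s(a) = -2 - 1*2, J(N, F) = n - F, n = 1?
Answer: 332/257 ≈ 1.2918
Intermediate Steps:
J(N, F) = 1 - F
s(a) = -4 (s(a) = -2 - 2 = -4)
S(L, r) = L/5
R = 0 (R = -4 + (1 - 1*(-3)) = -4 + (1 + 3) = -4 + 4 = 0)
t(U, V) = 5 (t(U, V) = 5 - 1*0 = 5 + 0 = 5)
(358 - 26)/(t(S(0, -4), -19) + 252) = (358 - 26)/(5 + 252) = 332/257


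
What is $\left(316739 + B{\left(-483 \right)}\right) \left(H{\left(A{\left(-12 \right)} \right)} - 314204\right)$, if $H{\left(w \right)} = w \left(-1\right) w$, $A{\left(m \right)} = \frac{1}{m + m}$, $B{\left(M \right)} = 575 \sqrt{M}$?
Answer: $- \frac{57323900912195}{576} - \frac{104064365375 i \sqrt{483}}{576} \approx -9.9521 \cdot 10^{10} - 3.9706 \cdot 10^{9} i$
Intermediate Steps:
$A{\left(m \right)} = \frac{1}{2 m}$
$H{\left(w \right)} = - w^{2}$ ($H{\left(w \right)} = - w w = - w^{2}$)
$\left(316739 + B{\left(-483 \right)}\right) \left(H{\left(A{\left(-12 \right)} \right)} - 314204\right) = \left(316739 + 575 \sqrt{-483}\right) \left(- \left(\frac{1}{2 \left(-12\right)}\right)^{2} - 314204\right) = \left(316739 + 575 i \sqrt{483}\right) \left(- \left(\frac{1}{2} \left(- \frac{1}{12}\right)\right)^{2} - 314204\right) = \left(316739 + 575 i \sqrt{483}\right) \left(- \left(- \frac{1}{24}\right)^{2} - 314204\right) = \left(316739 + 575 i \sqrt{483}\right) \left(\left(-1\right) \frac{1}{576} - 314204\right) = \left(316739 + 575 i \sqrt{483}\right) \left(- \frac{1}{576} - 314204\right) = \left(316739 + 575 i \sqrt{483}\right) \left(- \frac{180981505}{576}\right) = - \frac{57323900912195}{576} - \frac{104064365375 i \sqrt{483}}{576}$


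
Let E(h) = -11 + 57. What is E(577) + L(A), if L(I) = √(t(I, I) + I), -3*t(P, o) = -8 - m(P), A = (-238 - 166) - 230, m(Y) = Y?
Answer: 46 + 4*I*√474/3 ≈ 46.0 + 29.029*I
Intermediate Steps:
E(h) = 46
A = -634 (A = -404 - 230 = -634)
t(P, o) = 8/3 + P/3 (t(P, o) = -(-8 - P)/3 = 8/3 + P/3)
L(I) = √(8/3 + 4*I/3) (L(I) = √((8/3 + I/3) + I) = √(8/3 + 4*I/3))
E(577) + L(A) = 46 + 2*√(6 + 3*(-634))/3 = 46 + 2*√(6 - 1902)/3 = 46 + 2*√(-1896)/3 = 46 + 2*(2*I*√474)/3 = 46 + 4*I*√474/3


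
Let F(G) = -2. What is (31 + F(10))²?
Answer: 841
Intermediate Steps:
(31 + F(10))² = (31 - 2)² = 29² = 841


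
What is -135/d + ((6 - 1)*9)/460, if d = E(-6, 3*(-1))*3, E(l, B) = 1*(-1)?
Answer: 4149/92 ≈ 45.098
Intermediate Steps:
E(l, B) = -1
d = -3 (d = -1*3 = -3)
-135/d + ((6 - 1)*9)/460 = -135/(-3) + ((6 - 1)*9)/460 = -135*(-1/3) + (5*9)*(1/460) = 45 + 45*(1/460) = 45 + 9/92 = 4149/92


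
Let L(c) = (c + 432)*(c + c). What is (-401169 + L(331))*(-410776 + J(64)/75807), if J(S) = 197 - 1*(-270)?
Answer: -3236566558726805/75807 ≈ -4.2695e+10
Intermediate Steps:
L(c) = 2*c*(432 + c) (L(c) = (432 + c)*(2*c) = 2*c*(432 + c))
J(S) = 467 (J(S) = 197 + 270 = 467)
(-401169 + L(331))*(-410776 + J(64)/75807) = (-401169 + 2*331*(432 + 331))*(-410776 + 467/75807) = (-401169 + 2*331*763)*(-410776 + 467*(1/75807)) = (-401169 + 505106)*(-410776 + 467/75807) = 103937*(-31139695765/75807) = -3236566558726805/75807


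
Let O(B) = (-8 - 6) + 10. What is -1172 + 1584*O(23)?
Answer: -7508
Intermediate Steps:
O(B) = -4 (O(B) = -14 + 10 = -4)
-1172 + 1584*O(23) = -1172 + 1584*(-4) = -1172 - 6336 = -7508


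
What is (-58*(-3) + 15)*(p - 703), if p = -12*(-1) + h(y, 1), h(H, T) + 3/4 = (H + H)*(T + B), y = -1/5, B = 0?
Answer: -2616327/20 ≈ -1.3082e+5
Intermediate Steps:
y = -1/5 (y = -1*1/5 = -1/5 ≈ -0.20000)
h(H, T) = -3/4 + 2*H*T (h(H, T) = -3/4 + (H + H)*(T + 0) = -3/4 + (2*H)*T = -3/4 + 2*H*T)
p = 217/20 (p = -12*(-1) + (-3/4 + 2*(-1/5)*1) = 12 + (-3/4 - 2/5) = 12 - 23/20 = 217/20 ≈ 10.850)
(-58*(-3) + 15)*(p - 703) = (-58*(-3) + 15)*(217/20 - 703) = (174 + 15)*(-13843/20) = 189*(-13843/20) = -2616327/20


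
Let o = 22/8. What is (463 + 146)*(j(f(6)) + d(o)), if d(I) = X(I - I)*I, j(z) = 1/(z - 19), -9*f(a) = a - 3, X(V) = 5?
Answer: 33369/4 ≈ 8342.3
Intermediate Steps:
f(a) = ⅓ - a/9 (f(a) = -(a - 3)/9 = -(-3 + a)/9 = ⅓ - a/9)
j(z) = 1/(-19 + z)
o = 11/4 (o = 22*(⅛) = 11/4 ≈ 2.7500)
d(I) = 5*I
(463 + 146)*(j(f(6)) + d(o)) = (463 + 146)*(1/(-19 + (⅓ - ⅑*6)) + 5*(11/4)) = 609*(1/(-19 + (⅓ - ⅔)) + 55/4) = 609*(1/(-19 - ⅓) + 55/4) = 609*(1/(-58/3) + 55/4) = 609*(-3/58 + 55/4) = 609*(1589/116) = 33369/4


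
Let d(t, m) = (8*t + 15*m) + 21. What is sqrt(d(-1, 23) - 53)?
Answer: sqrt(305) ≈ 17.464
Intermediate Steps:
d(t, m) = 21 + 8*t + 15*m
sqrt(d(-1, 23) - 53) = sqrt((21 + 8*(-1) + 15*23) - 53) = sqrt((21 - 8 + 345) - 53) = sqrt(358 - 53) = sqrt(305)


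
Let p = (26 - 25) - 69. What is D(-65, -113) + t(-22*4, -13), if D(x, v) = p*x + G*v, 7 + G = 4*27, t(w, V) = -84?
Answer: -7077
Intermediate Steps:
G = 101 (G = -7 + 4*27 = -7 + 108 = 101)
p = -68 (p = 1 - 69 = -68)
D(x, v) = -68*x + 101*v
D(-65, -113) + t(-22*4, -13) = (-68*(-65) + 101*(-113)) - 84 = (4420 - 11413) - 84 = -6993 - 84 = -7077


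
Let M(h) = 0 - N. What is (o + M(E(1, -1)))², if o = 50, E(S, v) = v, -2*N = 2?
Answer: 2601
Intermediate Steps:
N = -1 (N = -½*2 = -1)
M(h) = 1 (M(h) = 0 - 1*(-1) = 0 + 1 = 1)
(o + M(E(1, -1)))² = (50 + 1)² = 51² = 2601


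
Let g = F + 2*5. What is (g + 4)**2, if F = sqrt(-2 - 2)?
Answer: 192 + 56*I ≈ 192.0 + 56.0*I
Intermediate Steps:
F = 2*I (F = sqrt(-4) = 2*I ≈ 2.0*I)
g = 10 + 2*I (g = 2*I + 2*5 = 2*I + 10 = 10 + 2*I ≈ 10.0 + 2.0*I)
(g + 4)**2 = ((10 + 2*I) + 4)**2 = (14 + 2*I)**2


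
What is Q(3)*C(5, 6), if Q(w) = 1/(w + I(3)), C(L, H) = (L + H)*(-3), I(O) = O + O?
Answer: -11/3 ≈ -3.6667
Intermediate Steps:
I(O) = 2*O
C(L, H) = -3*H - 3*L (C(L, H) = (H + L)*(-3) = -3*H - 3*L)
Q(w) = 1/(6 + w) (Q(w) = 1/(w + 2*3) = 1/(w + 6) = 1/(6 + w))
Q(3)*C(5, 6) = (-3*6 - 3*5)/(6 + 3) = (-18 - 15)/9 = (⅑)*(-33) = -11/3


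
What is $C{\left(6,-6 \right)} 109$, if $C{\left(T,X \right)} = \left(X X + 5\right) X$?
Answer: $-26814$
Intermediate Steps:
$C{\left(T,X \right)} = X \left(5 + X^{2}\right)$ ($C{\left(T,X \right)} = \left(X^{2} + 5\right) X = \left(5 + X^{2}\right) X = X \left(5 + X^{2}\right)$)
$C{\left(6,-6 \right)} 109 = - 6 \left(5 + \left(-6\right)^{2}\right) 109 = - 6 \left(5 + 36\right) 109 = \left(-6\right) 41 \cdot 109 = \left(-246\right) 109 = -26814$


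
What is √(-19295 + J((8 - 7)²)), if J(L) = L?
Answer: I*√19294 ≈ 138.9*I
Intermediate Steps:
√(-19295 + J((8 - 7)²)) = √(-19295 + (8 - 7)²) = √(-19295 + 1²) = √(-19295 + 1) = √(-19294) = I*√19294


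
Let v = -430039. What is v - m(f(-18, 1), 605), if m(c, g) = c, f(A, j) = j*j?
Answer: -430040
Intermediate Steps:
f(A, j) = j²
v - m(f(-18, 1), 605) = -430039 - 1*1² = -430039 - 1*1 = -430039 - 1 = -430040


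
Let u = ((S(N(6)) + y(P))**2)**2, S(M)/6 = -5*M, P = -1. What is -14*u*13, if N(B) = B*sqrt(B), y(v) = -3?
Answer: -6879938097942 - 76426066080*sqrt(6) ≈ -7.0671e+12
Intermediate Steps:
N(B) = B**(3/2)
S(M) = -30*M (S(M) = 6*(-5*M) = -30*M)
u = (-3 - 180*sqrt(6))**4 (u = ((-180*sqrt(6) - 3)**2)**2 = ((-3 - 180*sqrt(6))**2)**2 = (-3 - 180*sqrt(6))**4 ≈ 3.8830e+10)
-14*u*13 = -14*(37801857681 + 419923440*sqrt(6))*13 = (-529226007534 - 5878928160*sqrt(6))*13 = -6879938097942 - 76426066080*sqrt(6)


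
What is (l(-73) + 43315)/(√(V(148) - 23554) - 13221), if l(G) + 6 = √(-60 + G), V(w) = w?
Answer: (√133 - 43309*I)/(√23406 + 13221*I) ≈ -3.2753 - 0.038774*I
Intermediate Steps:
l(G) = -6 + √(-60 + G)
(l(-73) + 43315)/(√(V(148) - 23554) - 13221) = ((-6 + √(-60 - 73)) + 43315)/(√(148 - 23554) - 13221) = ((-6 + √(-133)) + 43315)/(√(-23406) - 13221) = ((-6 + I*√133) + 43315)/(I*√23406 - 13221) = (43309 + I*√133)/(-13221 + I*√23406)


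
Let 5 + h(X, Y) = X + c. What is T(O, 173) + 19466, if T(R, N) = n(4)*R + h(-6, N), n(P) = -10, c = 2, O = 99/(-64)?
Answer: 623119/32 ≈ 19472.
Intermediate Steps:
O = -99/64 (O = 99*(-1/64) = -99/64 ≈ -1.5469)
h(X, Y) = -3 + X (h(X, Y) = -5 + (X + 2) = -5 + (2 + X) = -3 + X)
T(R, N) = -9 - 10*R (T(R, N) = -10*R + (-3 - 6) = -10*R - 9 = -9 - 10*R)
T(O, 173) + 19466 = (-9 - 10*(-99/64)) + 19466 = (-9 + 495/32) + 19466 = 207/32 + 19466 = 623119/32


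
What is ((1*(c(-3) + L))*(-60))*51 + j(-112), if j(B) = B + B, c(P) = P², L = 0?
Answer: -27764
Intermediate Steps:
j(B) = 2*B
((1*(c(-3) + L))*(-60))*51 + j(-112) = ((1*((-3)² + 0))*(-60))*51 + 2*(-112) = ((1*(9 + 0))*(-60))*51 - 224 = ((1*9)*(-60))*51 - 224 = (9*(-60))*51 - 224 = -540*51 - 224 = -27540 - 224 = -27764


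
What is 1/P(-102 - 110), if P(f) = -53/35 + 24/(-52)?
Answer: -455/899 ≈ -0.50612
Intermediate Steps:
P(f) = -899/455 (P(f) = -53*1/35 + 24*(-1/52) = -53/35 - 6/13 = -899/455)
1/P(-102 - 110) = 1/(-899/455) = -455/899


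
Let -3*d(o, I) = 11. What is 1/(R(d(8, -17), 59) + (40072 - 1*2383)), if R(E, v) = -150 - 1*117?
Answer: 1/37422 ≈ 2.6722e-5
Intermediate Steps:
d(o, I) = -11/3 (d(o, I) = -1/3*11 = -11/3)
R(E, v) = -267 (R(E, v) = -150 - 117 = -267)
1/(R(d(8, -17), 59) + (40072 - 1*2383)) = 1/(-267 + (40072 - 1*2383)) = 1/(-267 + (40072 - 2383)) = 1/(-267 + 37689) = 1/37422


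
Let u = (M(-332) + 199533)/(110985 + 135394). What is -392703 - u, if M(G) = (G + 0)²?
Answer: -13822011742/35197 ≈ -3.9270e+5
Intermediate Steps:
M(G) = G²
u = 44251/35197 (u = ((-332)² + 199533)/(110985 + 135394) = (110224 + 199533)/246379 = 309757*(1/246379) = 44251/35197 ≈ 1.2572)
-392703 - u = -392703 - 1*44251/35197 = -392703 - 44251/35197 = -13822011742/35197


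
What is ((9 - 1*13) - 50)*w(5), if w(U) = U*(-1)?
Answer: 270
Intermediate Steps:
w(U) = -U
((9 - 1*13) - 50)*w(5) = ((9 - 1*13) - 50)*(-1*5) = ((9 - 13) - 50)*(-5) = (-4 - 50)*(-5) = -54*(-5) = 270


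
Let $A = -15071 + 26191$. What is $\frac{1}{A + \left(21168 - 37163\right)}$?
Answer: $- \frac{1}{4875} \approx -0.00020513$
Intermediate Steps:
$A = 11120$
$\frac{1}{A + \left(21168 - 37163\right)} = \frac{1}{11120 + \left(21168 - 37163\right)} = \frac{1}{11120 - 15995} = \frac{1}{-4875} = - \frac{1}{4875}$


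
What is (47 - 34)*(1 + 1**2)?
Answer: 26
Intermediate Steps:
(47 - 34)*(1 + 1**2) = 13*(1 + 1) = 13*2 = 26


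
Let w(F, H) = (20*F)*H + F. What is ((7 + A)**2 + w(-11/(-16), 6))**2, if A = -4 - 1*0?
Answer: 2175625/256 ≈ 8498.5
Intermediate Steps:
A = -4 (A = -4 + 0 = -4)
w(F, H) = F + 20*F*H (w(F, H) = 20*F*H + F = F + 20*F*H)
((7 + A)**2 + w(-11/(-16), 6))**2 = ((7 - 4)**2 + (-11/(-16))*(1 + 20*6))**2 = (3**2 + (-11*(-1/16))*(1 + 120))**2 = (9 + (11/16)*121)**2 = (9 + 1331/16)**2 = (1475/16)**2 = 2175625/256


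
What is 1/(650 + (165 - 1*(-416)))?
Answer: 1/1231 ≈ 0.00081235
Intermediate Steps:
1/(650 + (165 - 1*(-416))) = 1/(650 + (165 + 416)) = 1/(650 + 581) = 1/1231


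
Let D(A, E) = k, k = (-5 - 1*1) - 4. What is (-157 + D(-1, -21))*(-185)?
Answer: 30895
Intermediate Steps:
k = -10 (k = (-5 - 1) - 4 = -6 - 4 = -10)
D(A, E) = -10
(-157 + D(-1, -21))*(-185) = (-157 - 10)*(-185) = -167*(-185) = 30895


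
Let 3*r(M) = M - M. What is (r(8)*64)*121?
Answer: 0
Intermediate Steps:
r(M) = 0 (r(M) = (M - M)/3 = (1/3)*0 = 0)
(r(8)*64)*121 = (0*64)*121 = 0*121 = 0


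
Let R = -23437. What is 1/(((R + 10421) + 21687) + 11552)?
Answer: 1/20223 ≈ 4.9449e-5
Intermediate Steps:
1/(((R + 10421) + 21687) + 11552) = 1/(((-23437 + 10421) + 21687) + 11552) = 1/((-13016 + 21687) + 11552) = 1/(8671 + 11552) = 1/20223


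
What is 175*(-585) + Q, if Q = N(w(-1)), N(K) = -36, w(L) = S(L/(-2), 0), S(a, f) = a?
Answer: -102411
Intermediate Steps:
w(L) = -L/2 (w(L) = L/(-2) = L*(-½) = -L/2)
Q = -36
175*(-585) + Q = 175*(-585) - 36 = -102375 - 36 = -102411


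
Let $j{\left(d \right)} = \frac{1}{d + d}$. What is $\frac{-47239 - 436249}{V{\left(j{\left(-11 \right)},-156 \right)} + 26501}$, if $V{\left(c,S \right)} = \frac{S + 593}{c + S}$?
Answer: $- \frac{1659814304}{90968319} \approx -18.246$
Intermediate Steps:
$j{\left(d \right)} = \frac{1}{2 d}$
$V{\left(c,S \right)} = \frac{593 + S}{S + c}$
$\frac{-47239 - 436249}{V{\left(j{\left(-11 \right)},-156 \right)} + 26501} = \frac{-47239 - 436249}{\frac{593 - 156}{-156 + \frac{1}{2 \left(-11\right)}} + 26501} = - \frac{483488}{\frac{1}{-156 + \frac{1}{2} \left(- \frac{1}{11}\right)} 437 + 26501} = - \frac{483488}{\frac{1}{-156 - \frac{1}{22}} \cdot 437 + 26501} = - \frac{483488}{\frac{1}{- \frac{3433}{22}} \cdot 437 + 26501} = - \frac{483488}{\left(- \frac{22}{3433}\right) 437 + 26501} = - \frac{483488}{- \frac{9614}{3433} + 26501} = - \frac{483488}{\frac{90968319}{3433}} = \left(-483488\right) \frac{3433}{90968319} = - \frac{1659814304}{90968319}$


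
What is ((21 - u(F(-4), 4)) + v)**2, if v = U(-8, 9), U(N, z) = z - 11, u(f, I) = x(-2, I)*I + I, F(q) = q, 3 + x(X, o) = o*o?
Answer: 1369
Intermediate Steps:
x(X, o) = -3 + o**2 (x(X, o) = -3 + o*o = -3 + o**2)
u(f, I) = I + I*(-3 + I**2) (u(f, I) = (-3 + I**2)*I + I = I*(-3 + I**2) + I = I + I*(-3 + I**2))
U(N, z) = -11 + z
v = -2 (v = -11 + 9 = -2)
((21 - u(F(-4), 4)) + v)**2 = ((21 - 4*(-2 + 4**2)) - 2)**2 = ((21 - 4*(-2 + 16)) - 2)**2 = ((21 - 4*14) - 2)**2 = ((21 - 1*56) - 2)**2 = ((21 - 56) - 2)**2 = (-35 - 2)**2 = (-37)**2 = 1369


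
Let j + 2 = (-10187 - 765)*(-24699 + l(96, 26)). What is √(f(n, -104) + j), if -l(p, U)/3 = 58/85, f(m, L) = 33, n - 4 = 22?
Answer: √1954549615855/85 ≈ 16448.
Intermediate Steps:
n = 26 (n = 4 + 22 = 26)
l(p, U) = -174/85
j = 22994698558/85 (j = -2 + (-10187 - 765)*(-24699 - 174/85) = -2 - 10952*(-2099589/85) = -2 + 22994698728/85 = 22994698558/85 ≈ 2.7053e+8)
√(f(n, -104) + j) = √(33 + 22994698558/85) = √(22994701363/85) = √1954549615855/85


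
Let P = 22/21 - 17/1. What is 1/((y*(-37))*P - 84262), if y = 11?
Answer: -21/1633157 ≈ -1.2859e-5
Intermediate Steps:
P = -335/21 (P = 22*(1/21) - 17*1 = 22/21 - 17 = -335/21 ≈ -15.952)
1/((y*(-37))*P - 84262) = 1/((11*(-37))*(-335/21) - 84262) = 1/(-407*(-335/21) - 84262) = 1/(136345/21 - 84262) = 1/(-1633157/21) = -21/1633157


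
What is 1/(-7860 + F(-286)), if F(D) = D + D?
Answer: -1/8432 ≈ -0.00011860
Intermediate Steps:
F(D) = 2*D
1/(-7860 + F(-286)) = 1/(-7860 + 2*(-286)) = 1/(-7860 - 572) = 1/(-8432) = -1/8432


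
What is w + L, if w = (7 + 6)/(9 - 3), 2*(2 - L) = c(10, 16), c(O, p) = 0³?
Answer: 25/6 ≈ 4.1667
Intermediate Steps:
c(O, p) = 0
L = 2 (L = 2 - ½*0 = 2 + 0 = 2)
w = 13/6 ≈ 2.1667
w + L = 13/6 + 2 = 25/6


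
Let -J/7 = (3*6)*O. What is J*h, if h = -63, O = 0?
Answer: 0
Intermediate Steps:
J = 0 (J = -7*3*6*0 = -126*0 = -7*0 = 0)
J*h = 0*(-63) = 0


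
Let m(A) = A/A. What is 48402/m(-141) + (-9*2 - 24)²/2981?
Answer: 144288126/2981 ≈ 48403.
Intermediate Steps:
m(A) = 1
48402/m(-141) + (-9*2 - 24)²/2981 = 48402/1 + (-9*2 - 24)²/2981 = 48402*1 + (-18 - 24)²*(1/2981) = 48402 + (-42)²*(1/2981) = 48402 + 1764*(1/2981) = 48402 + 1764/2981 = 144288126/2981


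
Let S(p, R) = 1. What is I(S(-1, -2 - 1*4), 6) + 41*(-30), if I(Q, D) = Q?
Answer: -1229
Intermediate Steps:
I(S(-1, -2 - 1*4), 6) + 41*(-30) = 1 + 41*(-30) = 1 - 1230 = -1229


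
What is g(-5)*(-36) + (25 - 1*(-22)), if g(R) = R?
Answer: 227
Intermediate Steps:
g(-5)*(-36) + (25 - 1*(-22)) = -5*(-36) + (25 - 1*(-22)) = 180 + (25 + 22) = 180 + 47 = 227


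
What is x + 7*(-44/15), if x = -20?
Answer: -608/15 ≈ -40.533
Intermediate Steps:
x + 7*(-44/15) = -20 + 7*(-44/15) = -20 - 308/15 = -608/15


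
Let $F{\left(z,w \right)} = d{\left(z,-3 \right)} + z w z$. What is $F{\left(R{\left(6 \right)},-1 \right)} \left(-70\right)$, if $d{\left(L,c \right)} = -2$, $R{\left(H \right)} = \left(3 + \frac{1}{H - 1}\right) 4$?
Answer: $\frac{58044}{5} \approx 11609.0$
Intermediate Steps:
$R{\left(H \right)} = 12 + \frac{4}{-1 + H}$ ($R{\left(H \right)} = \left(3 + \frac{1}{-1 + H}\right) 4 = 12 + \frac{4}{-1 + H}$)
$F{\left(z,w \right)} = -2 + w z^{2}$ ($F{\left(z,w \right)} = -2 + z w z = -2 + w z z = -2 + w z^{2}$)
$F{\left(R{\left(6 \right)},-1 \right)} \left(-70\right) = \left(-2 - \left(\frac{4 \left(-2 + 3 \cdot 6\right)}{-1 + 6}\right)^{2}\right) \left(-70\right) = \left(-2 - \left(\frac{4 \left(-2 + 18\right)}{5}\right)^{2}\right) \left(-70\right) = \left(-2 - \left(4 \cdot \frac{1}{5} \cdot 16\right)^{2}\right) \left(-70\right) = \left(-2 - \left(\frac{64}{5}\right)^{2}\right) \left(-70\right) = \left(-2 - \frac{4096}{25}\right) \left(-70\right) = \left(- \frac{4146}{25}\right) \left(-70\right) = \frac{58044}{5}$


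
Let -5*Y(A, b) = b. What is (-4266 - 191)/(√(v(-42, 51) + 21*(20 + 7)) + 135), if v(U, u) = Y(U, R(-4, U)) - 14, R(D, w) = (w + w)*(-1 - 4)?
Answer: -601695/17756 + 4457*√469/17756 ≈ -28.451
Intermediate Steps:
R(D, w) = -10*w (R(D, w) = (2*w)*(-5) = -10*w)
Y(A, b) = -b/5
v(U, u) = -14 + 2*U (v(U, u) = -(-2)*U - 14 = 2*U - 14 = -14 + 2*U)
(-4266 - 191)/(√(v(-42, 51) + 21*(20 + 7)) + 135) = (-4266 - 191)/(√((-14 + 2*(-42)) + 21*(20 + 7)) + 135) = -4457/(√((-14 - 84) + 21*27) + 135) = -4457/(√(-98 + 567) + 135) = -4457/(√469 + 135) = -4457/(135 + √469)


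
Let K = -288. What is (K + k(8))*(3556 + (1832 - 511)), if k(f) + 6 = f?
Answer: -1394822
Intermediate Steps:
k(f) = -6 + f
(K + k(8))*(3556 + (1832 - 511)) = (-288 + (-6 + 8))*(3556 + (1832 - 511)) = (-288 + 2)*(3556 + 1321) = -286*4877 = -1394822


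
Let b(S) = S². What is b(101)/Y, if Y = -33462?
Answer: -10201/33462 ≈ -0.30485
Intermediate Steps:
b(101)/Y = 101²/(-33462) = 10201*(-1/33462) = -10201/33462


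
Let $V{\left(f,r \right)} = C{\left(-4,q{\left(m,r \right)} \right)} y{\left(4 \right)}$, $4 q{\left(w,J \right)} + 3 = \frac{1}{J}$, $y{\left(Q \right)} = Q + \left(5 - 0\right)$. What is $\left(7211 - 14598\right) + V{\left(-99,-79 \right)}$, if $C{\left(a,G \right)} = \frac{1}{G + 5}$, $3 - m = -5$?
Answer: $- \frac{4955255}{671} \approx -7384.9$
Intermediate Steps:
$m = 8$ ($m = 3 - -5 = 3 + 5 = 8$)
$y{\left(Q \right)} = 5 + Q$ ($y{\left(Q \right)} = Q + \left(5 + 0\right) = Q + 5 = 5 + Q$)
$q{\left(w,J \right)} = - \frac{3}{4} + \frac{1}{4 J}$
$C{\left(a,G \right)} = \frac{1}{5 + G}$
$V{\left(f,r \right)} = \frac{9}{5 + \frac{1 - 3 r}{4 r}}$ ($V{\left(f,r \right)} = \frac{5 + 4}{5 + \frac{1 - 3 r}{4 r}} = \frac{1}{5 + \frac{1 - 3 r}{4 r}} 9 = \frac{9}{5 + \frac{1 - 3 r}{4 r}}$)
$\left(7211 - 14598\right) + V{\left(-99,-79 \right)} = \left(7211 - 14598\right) + 36 \left(-79\right) \frac{1}{1 + 17 \left(-79\right)} = -7387 + 36 \left(-79\right) \frac{1}{1 - 1343} = -7387 + 36 \left(-79\right) \frac{1}{-1342} = -7387 + 36 \left(-79\right) \left(- \frac{1}{1342}\right) = -7387 + \frac{1422}{671} = - \frac{4955255}{671}$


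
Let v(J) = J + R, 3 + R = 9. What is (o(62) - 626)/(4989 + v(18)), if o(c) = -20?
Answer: -646/5013 ≈ -0.12887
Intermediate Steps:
R = 6 (R = -3 + 9 = 6)
v(J) = 6 + J (v(J) = J + 6 = 6 + J)
(o(62) - 626)/(4989 + v(18)) = (-20 - 626)/(4989 + (6 + 18)) = -646/(4989 + 24) = -646/5013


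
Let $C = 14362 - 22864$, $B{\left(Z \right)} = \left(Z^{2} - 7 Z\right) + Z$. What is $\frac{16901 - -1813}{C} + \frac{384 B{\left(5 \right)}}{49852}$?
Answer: $- \frac{39552257}{17660071} \approx -2.2396$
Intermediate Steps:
$B{\left(Z \right)} = Z^{2} - 6 Z$
$C = -8502$ ($C = 14362 - 22864 = -8502$)
$\frac{16901 - -1813}{C} + \frac{384 B{\left(5 \right)}}{49852} = \frac{16901 - -1813}{-8502} + \frac{384 \cdot 5 \left(-6 + 5\right)}{49852} = \left(16901 + 1813\right) \left(- \frac{1}{8502}\right) + 384 \cdot 5 \left(-1\right) \frac{1}{49852} = 18714 \left(- \frac{1}{8502}\right) + 384 \left(-5\right) \frac{1}{49852} = - \frac{3119}{1417} - \frac{480}{12463} = - \frac{39552257}{17660071}$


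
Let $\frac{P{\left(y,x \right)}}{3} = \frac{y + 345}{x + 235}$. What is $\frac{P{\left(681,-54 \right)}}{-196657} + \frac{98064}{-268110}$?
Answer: $- \frac{64655651542}{176728762905} \approx -0.36585$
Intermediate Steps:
$P{\left(y,x \right)} = \frac{3 \left(345 + y\right)}{235 + x}$ ($P{\left(y,x \right)} = 3 \frac{y + 345}{x + 235} = 3 \frac{345 + y}{235 + x} = \frac{3 \left(345 + y\right)}{235 + x}$)
$\frac{P{\left(681,-54 \right)}}{-196657} + \frac{98064}{-268110} = \frac{3 \frac{1}{235 - 54} \left(345 + 681\right)}{-196657} + \frac{98064}{-268110} = 3 \cdot \frac{1}{181} \cdot 1026 \left(- \frac{1}{196657}\right) + 98064 \left(- \frac{1}{268110}\right) = 3 \cdot \frac{1}{181} \cdot 1026 \left(- \frac{1}{196657}\right) - \frac{1816}{4965} = \frac{3078}{181} \left(- \frac{1}{196657}\right) - \frac{1816}{4965} = - \frac{3078}{35594917} - \frac{1816}{4965} = - \frac{64655651542}{176728762905}$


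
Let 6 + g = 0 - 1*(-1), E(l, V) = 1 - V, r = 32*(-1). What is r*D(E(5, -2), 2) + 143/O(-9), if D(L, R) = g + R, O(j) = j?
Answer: 721/9 ≈ 80.111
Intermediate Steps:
r = -32
g = -5 (g = -6 + (0 - 1*(-1)) = -6 + (0 + 1) = -6 + 1 = -5)
D(L, R) = -5 + R
r*D(E(5, -2), 2) + 143/O(-9) = -32*(-5 + 2) + 143/(-9) = -32*(-3) + 143*(-⅑) = 96 - 143/9 = 721/9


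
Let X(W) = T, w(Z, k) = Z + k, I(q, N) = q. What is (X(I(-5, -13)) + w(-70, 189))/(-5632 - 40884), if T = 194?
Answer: -313/46516 ≈ -0.0067289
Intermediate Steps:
X(W) = 194
(X(I(-5, -13)) + w(-70, 189))/(-5632 - 40884) = (194 + (-70 + 189))/(-5632 - 40884) = (194 + 119)/(-46516) = 313*(-1/46516) = -313/46516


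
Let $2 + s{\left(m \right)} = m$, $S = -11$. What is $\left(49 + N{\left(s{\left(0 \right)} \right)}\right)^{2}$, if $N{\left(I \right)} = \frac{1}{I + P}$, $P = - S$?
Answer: $\frac{195364}{81} \approx 2411.9$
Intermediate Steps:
$s{\left(m \right)} = -2 + m$
$P = 11$ ($P = \left(-1\right) \left(-11\right) = 11$)
$N{\left(I \right)} = \frac{1}{11 + I}$ ($N{\left(I \right)} = \frac{1}{I + 11} = \frac{1}{11 + I}$)
$\left(49 + N{\left(s{\left(0 \right)} \right)}\right)^{2} = \left(49 + \frac{1}{11 + \left(-2 + 0\right)}\right)^{2} = \left(49 + \frac{1}{11 - 2}\right)^{2} = \left(49 + \frac{1}{9}\right)^{2} = \left(\frac{442}{9}\right)^{2} = \frac{195364}{81}$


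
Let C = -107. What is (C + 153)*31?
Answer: 1426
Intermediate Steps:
(C + 153)*31 = (-107 + 153)*31 = 46*31 = 1426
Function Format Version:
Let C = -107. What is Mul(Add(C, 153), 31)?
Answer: 1426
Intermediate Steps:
Mul(Add(C, 153), 31) = Mul(Add(-107, 153), 31) = Mul(46, 31) = 1426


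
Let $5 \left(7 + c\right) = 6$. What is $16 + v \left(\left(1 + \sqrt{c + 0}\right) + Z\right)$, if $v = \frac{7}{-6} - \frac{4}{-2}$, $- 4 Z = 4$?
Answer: $16 + \frac{i \sqrt{145}}{6} \approx 16.0 + 2.0069 i$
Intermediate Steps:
$Z = -1$ ($Z = \left(- \frac{1}{4}\right) 4 = -1$)
$c = - \frac{29}{5}$ ($c = -7 + \frac{1}{5} \cdot 6 = -7 + \frac{6}{5} = - \frac{29}{5} \approx -5.8$)
$v = \frac{5}{6}$ ($v = 7 \left(- \frac{1}{6}\right) - -2 = - \frac{7}{6} + 2 = \frac{5}{6} \approx 0.83333$)
$16 + v \left(\left(1 + \sqrt{c + 0}\right) + Z\right) = 16 + \frac{5 \left(\left(1 + \sqrt{- \frac{29}{5} + 0}\right) - 1\right)}{6} = 16 + \frac{5 \left(\left(1 + \sqrt{- \frac{29}{5}}\right) - 1\right)}{6} = 16 + \frac{5 \left(\left(1 + \frac{i \sqrt{145}}{5}\right) - 1\right)}{6} = 16 + \frac{5 \frac{i \sqrt{145}}{5}}{6} = 16 + \frac{i \sqrt{145}}{6}$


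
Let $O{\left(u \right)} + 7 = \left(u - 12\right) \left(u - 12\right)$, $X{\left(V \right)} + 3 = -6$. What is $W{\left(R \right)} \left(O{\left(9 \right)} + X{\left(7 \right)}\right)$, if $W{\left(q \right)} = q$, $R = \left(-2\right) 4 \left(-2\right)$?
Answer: $-112$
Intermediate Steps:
$R = 16$ ($R = \left(-8\right) \left(-2\right) = 16$)
$X{\left(V \right)} = -9$ ($X{\left(V \right)} = -3 - 6 = -9$)
$O{\left(u \right)} = -7 + \left(-12 + u\right)^{2}$ ($O{\left(u \right)} = -7 + \left(u - 12\right) \left(u - 12\right) = -7 + \left(-12 + u\right) \left(-12 + u\right) = -7 + \left(-12 + u\right)^{2}$)
$W{\left(R \right)} \left(O{\left(9 \right)} + X{\left(7 \right)}\right) = 16 \left(\left(-7 + \left(-12 + 9\right)^{2}\right) - 9\right) = 16 \left(\left(-7 + \left(-3\right)^{2}\right) - 9\right) = 16 \left(\left(-7 + 9\right) - 9\right) = 16 \left(2 - 9\right) = 16 \left(-7\right) = -112$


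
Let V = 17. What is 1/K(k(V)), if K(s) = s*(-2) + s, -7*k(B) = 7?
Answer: 1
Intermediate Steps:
k(B) = -1 (k(B) = -⅐*7 = -1)
K(s) = -s (K(s) = -2*s + s = -s)
1/K(k(V)) = 1/(-1*(-1)) = 1/1 = 1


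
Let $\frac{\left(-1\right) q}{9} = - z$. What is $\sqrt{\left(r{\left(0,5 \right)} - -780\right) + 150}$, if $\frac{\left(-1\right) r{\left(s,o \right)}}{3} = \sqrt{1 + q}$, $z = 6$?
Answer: $\sqrt{930 - 3 \sqrt{55}} \approx 30.129$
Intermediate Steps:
$q = 54$ ($q = - 9 \left(\left(-1\right) 6\right) = \left(-9\right) \left(-6\right) = 54$)
$r{\left(s,o \right)} = - 3 \sqrt{55}$ ($r{\left(s,o \right)} = - 3 \sqrt{1 + 54} = - 3 \sqrt{55}$)
$\sqrt{\left(r{\left(0,5 \right)} - -780\right) + 150} = \sqrt{\left(- 3 \sqrt{55} - -780\right) + 150} = \sqrt{\left(- 3 \sqrt{55} + 780\right) + 150} = \sqrt{\left(780 - 3 \sqrt{55}\right) + 150} = \sqrt{930 - 3 \sqrt{55}}$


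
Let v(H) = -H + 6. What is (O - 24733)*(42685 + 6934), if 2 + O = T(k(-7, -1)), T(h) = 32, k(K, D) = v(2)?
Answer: -1225738157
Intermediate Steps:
v(H) = 6 - H
k(K, D) = 4 (k(K, D) = 6 - 1*2 = 6 - 2 = 4)
O = 30 (O = -2 + 32 = 30)
(O - 24733)*(42685 + 6934) = (30 - 24733)*(42685 + 6934) = -24703*49619 = -1225738157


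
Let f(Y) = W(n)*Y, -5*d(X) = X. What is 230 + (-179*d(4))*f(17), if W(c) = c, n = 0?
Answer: 230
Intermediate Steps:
d(X) = -X/5
f(Y) = 0 (f(Y) = 0*Y = 0)
230 + (-179*d(4))*f(17) = 230 - (-179)*4/5*0 = 230 - 179*(-4/5)*0 = 230 + (716/5)*0 = 230 + 0 = 230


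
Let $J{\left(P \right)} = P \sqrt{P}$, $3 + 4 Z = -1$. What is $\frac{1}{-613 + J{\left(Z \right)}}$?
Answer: $- \frac{613}{375770} + \frac{i}{375770} \approx -0.0016313 + 2.6612 \cdot 10^{-6} i$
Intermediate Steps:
$Z = -1$ ($Z = - \frac{3}{4} + \frac{1}{4} \left(-1\right) = - \frac{3}{4} - \frac{1}{4} = -1$)
$J{\left(P \right)} = P^{\frac{3}{2}}$
$\frac{1}{-613 + J{\left(Z \right)}} = \frac{1}{-613 + \left(-1\right)^{\frac{3}{2}}} = \frac{1}{-613 - i} = \frac{-613 + i}{375770}$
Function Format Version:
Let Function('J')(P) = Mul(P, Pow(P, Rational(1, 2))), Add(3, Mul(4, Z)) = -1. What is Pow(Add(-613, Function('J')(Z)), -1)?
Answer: Add(Rational(-613, 375770), Mul(Rational(1, 375770), I)) ≈ Add(-0.0016313, Mul(2.6612e-6, I))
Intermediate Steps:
Z = -1 (Z = Add(Rational(-3, 4), Mul(Rational(1, 4), -1)) = Add(Rational(-3, 4), Rational(-1, 4)) = -1)
Function('J')(P) = Pow(P, Rational(3, 2))
Pow(Add(-613, Function('J')(Z)), -1) = Pow(Add(-613, Pow(-1, Rational(3, 2))), -1) = Pow(Add(-613, Mul(-1, I)), -1) = Mul(Rational(1, 375770), Add(-613, I))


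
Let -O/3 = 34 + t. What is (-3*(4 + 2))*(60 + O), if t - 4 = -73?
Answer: -2970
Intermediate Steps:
t = -69 (t = 4 - 73 = -69)
O = 105 (O = -3*(34 - 69) = -3*(-35) = 105)
(-3*(4 + 2))*(60 + O) = (-3*(4 + 2))*(60 + 105) = -3*6*165 = -18*165 = -2970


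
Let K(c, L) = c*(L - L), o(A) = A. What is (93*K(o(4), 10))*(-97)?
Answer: 0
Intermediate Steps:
K(c, L) = 0 (K(c, L) = c*0 = 0)
(93*K(o(4), 10))*(-97) = (93*0)*(-97) = 0*(-97) = 0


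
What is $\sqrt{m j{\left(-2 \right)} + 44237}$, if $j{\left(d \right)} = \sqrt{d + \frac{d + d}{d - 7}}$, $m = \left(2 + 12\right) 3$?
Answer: $\sqrt{44237 + 14 i \sqrt{14}} \approx 210.33 + 0.125 i$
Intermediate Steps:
$m = 42$ ($m = 14 \cdot 3 = 42$)
$j{\left(d \right)} = \sqrt{d + \frac{2 d}{-7 + d}}$
$\sqrt{m j{\left(-2 \right)} + 44237} = \sqrt{42 \sqrt{- \frac{2 \left(-5 - 2\right)}{-7 - 2}} + 44237} = \sqrt{42 \sqrt{\left(-2\right) \frac{1}{-9} \left(-7\right)} + 44237} = \sqrt{42 \sqrt{\left(-2\right) \left(- \frac{1}{9}\right) \left(-7\right)} + 44237} = \sqrt{42 \sqrt{- \frac{14}{9}} + 44237} = \sqrt{42 \frac{i \sqrt{14}}{3} + 44237} = \sqrt{14 i \sqrt{14} + 44237} = \sqrt{44237 + 14 i \sqrt{14}}$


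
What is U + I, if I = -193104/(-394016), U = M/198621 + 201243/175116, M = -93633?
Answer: 55573606196713/47585250804252 ≈ 1.1679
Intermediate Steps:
U = 2619383275/3864635004 (U = -93633/198621 + 201243/175116 = -93633*1/198621 + 201243*(1/175116) = -31211/66207 + 67081/58372 = 2619383275/3864635004 ≈ 0.67778)
I = 12069/24626 (I = -193104*(-1/394016) = 12069/24626 ≈ 0.49009)
U + I = 2619383275/3864635004 + 12069/24626 = 55573606196713/47585250804252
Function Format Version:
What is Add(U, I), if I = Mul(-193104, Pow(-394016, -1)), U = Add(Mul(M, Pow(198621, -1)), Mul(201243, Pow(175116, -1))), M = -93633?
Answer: Rational(55573606196713, 47585250804252) ≈ 1.1679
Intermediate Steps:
U = Rational(2619383275, 3864635004) (U = Add(Mul(-93633, Pow(198621, -1)), Mul(201243, Pow(175116, -1))) = Add(Mul(-93633, Rational(1, 198621)), Mul(201243, Rational(1, 175116))) = Add(Rational(-31211, 66207), Rational(67081, 58372)) = Rational(2619383275, 3864635004) ≈ 0.67778)
I = Rational(12069, 24626) (I = Mul(-193104, Rational(-1, 394016)) = Rational(12069, 24626) ≈ 0.49009)
Add(U, I) = Add(Rational(2619383275, 3864635004), Rational(12069, 24626)) = Rational(55573606196713, 47585250804252)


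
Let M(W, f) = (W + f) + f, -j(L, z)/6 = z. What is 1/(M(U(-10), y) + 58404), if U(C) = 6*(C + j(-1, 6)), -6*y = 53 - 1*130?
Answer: 3/174461 ≈ 1.7196e-5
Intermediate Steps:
j(L, z) = -6*z
y = 77/6 (y = -(53 - 1*130)/6 = -(53 - 130)/6 = -1/6*(-77) = 77/6 ≈ 12.833)
U(C) = -216 + 6*C (U(C) = 6*(C - 6*6) = 6*(C - 36) = 6*(-36 + C) = -216 + 6*C)
M(W, f) = W + 2*f
1/(M(U(-10), y) + 58404) = 1/(((-216 + 6*(-10)) + 2*(77/6)) + 58404) = 1/(((-216 - 60) + 77/3) + 58404) = 1/((-276 + 77/3) + 58404) = 1/(-751/3 + 58404) = 1/(174461/3) = 3/174461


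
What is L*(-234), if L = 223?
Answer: -52182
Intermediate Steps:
L*(-234) = 223*(-234) = -52182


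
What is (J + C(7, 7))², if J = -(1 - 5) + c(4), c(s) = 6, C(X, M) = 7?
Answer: 289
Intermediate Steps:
J = 10 (J = -(1 - 5) + 6 = -1*(-4) + 6 = 4 + 6 = 10)
(J + C(7, 7))² = (10 + 7)² = 17² = 289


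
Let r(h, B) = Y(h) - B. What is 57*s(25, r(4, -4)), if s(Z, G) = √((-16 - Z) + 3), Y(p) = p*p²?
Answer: 57*I*√38 ≈ 351.37*I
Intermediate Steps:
Y(p) = p³
r(h, B) = h³ - B
s(Z, G) = √(-13 - Z)
57*s(25, r(4, -4)) = 57*√(-13 - 1*25) = 57*√(-13 - 25) = 57*√(-38) = 57*(I*√38) = 57*I*√38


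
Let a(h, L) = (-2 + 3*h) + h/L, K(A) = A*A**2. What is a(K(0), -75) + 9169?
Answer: 9167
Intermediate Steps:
K(A) = A**3
a(h, L) = -2 + 3*h + h/L
a(K(0), -75) + 9169 = (-2 + 3*0**3 + 0**3/(-75)) + 9169 = (-2 + 3*0 + 0*(-1/75)) + 9169 = (-2 + 0 + 0) + 9169 = -2 + 9169 = 9167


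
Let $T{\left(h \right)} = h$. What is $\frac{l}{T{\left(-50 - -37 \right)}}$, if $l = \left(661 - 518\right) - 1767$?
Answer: $\frac{1624}{13} \approx 124.92$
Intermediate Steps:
$l = -1624$ ($l = 143 - 1767 = -1624$)
$\frac{l}{T{\left(-50 - -37 \right)}} = - \frac{1624}{-50 - -37} = - \frac{1624}{-50 + 37} = - \frac{1624}{-13} = \left(-1624\right) \left(- \frac{1}{13}\right) = \frac{1624}{13}$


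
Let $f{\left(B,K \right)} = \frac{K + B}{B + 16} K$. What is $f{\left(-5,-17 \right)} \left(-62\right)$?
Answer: $-2108$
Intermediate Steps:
$f{\left(B,K \right)} = \frac{K \left(B + K\right)}{16 + B}$ ($f{\left(B,K \right)} = \frac{B + K}{16 + B} K = \frac{K \left(B + K\right)}{16 + B}$)
$f{\left(-5,-17 \right)} \left(-62\right) = - \frac{17 \left(-5 - 17\right)}{16 - 5} \left(-62\right) = \left(-17\right) \frac{1}{11} \left(-22\right) \left(-62\right) = 34 \left(-62\right) = -2108$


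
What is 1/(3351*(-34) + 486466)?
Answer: 1/372532 ≈ 2.6843e-6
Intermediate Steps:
1/(3351*(-34) + 486466) = 1/(-113934 + 486466) = 1/372532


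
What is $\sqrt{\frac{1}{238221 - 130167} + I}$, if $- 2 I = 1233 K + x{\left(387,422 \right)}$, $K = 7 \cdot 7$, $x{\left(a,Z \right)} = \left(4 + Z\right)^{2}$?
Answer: $\frac{59 i \sqrt{1252062385}}{6003} \approx 347.77 i$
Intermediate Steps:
$K = 49$
$I = - \frac{241893}{2}$ ($I = - \frac{1233 \cdot 49 + \left(4 + 422\right)^{2}}{2} = - \frac{60417 + 426^{2}}{2} = - \frac{60417 + 181476}{2} = \left(- \frac{1}{2}\right) 241893 = - \frac{241893}{2} \approx -1.2095 \cdot 10^{5}$)
$\sqrt{\frac{1}{238221 - 130167} + I} = \sqrt{\frac{1}{238221 - 130167} - \frac{241893}{2}} = \sqrt{\frac{1}{108054} - \frac{241893}{2}} = \sqrt{- \frac{6534376555}{54027}} = \frac{59 i \sqrt{1252062385}}{6003}$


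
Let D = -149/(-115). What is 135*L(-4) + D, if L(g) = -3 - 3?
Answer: -93001/115 ≈ -808.70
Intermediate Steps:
D = 149/115 (D = -149*(-1/115) = 149/115 ≈ 1.2957)
L(g) = -6
135*L(-4) + D = 135*(-6) + 149/115 = -810 + 149/115 = -93001/115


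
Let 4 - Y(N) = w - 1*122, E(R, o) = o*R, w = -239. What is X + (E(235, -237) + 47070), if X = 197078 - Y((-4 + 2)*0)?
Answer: 188088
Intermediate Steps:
E(R, o) = R*o
Y(N) = 365 (Y(N) = 4 - (-239 - 1*122) = 4 - (-239 - 122) = 4 - 1*(-361) = 4 + 361 = 365)
X = 196713 (X = 197078 - 1*365 = 197078 - 365 = 196713)
X + (E(235, -237) + 47070) = 196713 + (235*(-237) + 47070) = 196713 + (-55695 + 47070) = 196713 - 8625 = 188088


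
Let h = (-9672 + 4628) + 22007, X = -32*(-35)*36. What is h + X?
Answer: 57283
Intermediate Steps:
X = 40320 (X = 1120*36 = 40320)
h = 16963 (h = -5044 + 22007 = 16963)
h + X = 16963 + 40320 = 57283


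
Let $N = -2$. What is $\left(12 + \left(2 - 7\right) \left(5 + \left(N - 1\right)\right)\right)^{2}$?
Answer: $4$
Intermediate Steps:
$\left(12 + \left(2 - 7\right) \left(5 + \left(N - 1\right)\right)\right)^{2} = \left(12 + \left(2 - 7\right) \left(5 - 3\right)\right)^{2} = \left(12 - 5 \left(5 - 3\right)\right)^{2} = \left(12 - 10\right)^{2} = 2^{2} = 4$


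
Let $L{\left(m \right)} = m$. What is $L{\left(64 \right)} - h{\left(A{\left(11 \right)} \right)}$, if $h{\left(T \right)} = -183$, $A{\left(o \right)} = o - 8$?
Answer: $247$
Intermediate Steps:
$A{\left(o \right)} = -8 + o$ ($A{\left(o \right)} = o - 8 = -8 + o$)
$L{\left(64 \right)} - h{\left(A{\left(11 \right)} \right)} = 64 - -183 = 64 + 183 = 247$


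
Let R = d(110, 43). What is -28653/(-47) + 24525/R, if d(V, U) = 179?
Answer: 6281562/8413 ≈ 746.65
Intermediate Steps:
R = 179
-28653/(-47) + 24525/R = -28653/(-47) + 24525/179 = -28653*(-1/47) + 24525*(1/179) = 28653/47 + 24525/179 = 6281562/8413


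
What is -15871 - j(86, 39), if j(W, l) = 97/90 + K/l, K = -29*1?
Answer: -18569461/1170 ≈ -15871.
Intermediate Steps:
K = -29
j(W, l) = 97/90 - 29/l
-15871 - j(86, 39) = -15871 - (97/90 - 29/39) = -15871 - 1*391/1170 = -15871 - 391/1170 = -18569461/1170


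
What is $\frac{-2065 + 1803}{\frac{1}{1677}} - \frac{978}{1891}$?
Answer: $- \frac{830857212}{1891} \approx -4.3937 \cdot 10^{5}$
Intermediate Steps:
$\frac{-2065 + 1803}{\frac{1}{1677}} - \frac{978}{1891} = - 262 \frac{1}{\frac{1}{1677}} - \frac{978}{1891} = \left(-262\right) 1677 - \frac{978}{1891} = -439374 - \frac{978}{1891} = - \frac{830857212}{1891}$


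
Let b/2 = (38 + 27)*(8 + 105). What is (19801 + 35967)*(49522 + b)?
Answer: 3580974816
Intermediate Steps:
b = 14690 (b = 2*((38 + 27)*(8 + 105)) = 2*(65*113) = 2*7345 = 14690)
(19801 + 35967)*(49522 + b) = (19801 + 35967)*(49522 + 14690) = 55768*64212 = 3580974816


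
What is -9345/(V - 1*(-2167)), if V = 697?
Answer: -9345/2864 ≈ -3.2629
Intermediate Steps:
-9345/(V - 1*(-2167)) = -9345/(697 - 1*(-2167)) = -9345/(697 + 2167) = -9345/2864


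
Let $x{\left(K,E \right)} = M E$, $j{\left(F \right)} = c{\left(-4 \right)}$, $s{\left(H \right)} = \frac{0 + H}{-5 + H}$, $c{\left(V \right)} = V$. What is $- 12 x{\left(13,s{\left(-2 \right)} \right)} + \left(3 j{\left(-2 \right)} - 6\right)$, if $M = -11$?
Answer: $\frac{138}{7} \approx 19.714$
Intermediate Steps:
$s{\left(H \right)} = \frac{H}{-5 + H}$
$j{\left(F \right)} = -4$
$x{\left(K,E \right)} = - 11 E$
$- 12 x{\left(13,s{\left(-2 \right)} \right)} + \left(3 j{\left(-2 \right)} - 6\right) = - 12 \left(- 11 \left(- \frac{2}{-5 - 2}\right)\right) + \left(3 \left(-4\right) - 6\right) = - 12 \left(- 11 \left(- \frac{2}{-7}\right)\right) - 18 = - 12 \left(- 11 \left(\left(-2\right) \left(- \frac{1}{7}\right)\right)\right) - 18 = - 12 \left(\left(-11\right) \frac{2}{7}\right) - 18 = \left(-12\right) \left(- \frac{22}{7}\right) - 18 = \frac{264}{7} - 18 = \frac{138}{7}$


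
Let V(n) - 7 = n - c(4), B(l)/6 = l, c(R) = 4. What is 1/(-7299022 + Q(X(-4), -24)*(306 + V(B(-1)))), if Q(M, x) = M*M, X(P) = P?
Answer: -1/7294174 ≈ -1.3710e-7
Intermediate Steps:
B(l) = 6*l
Q(M, x) = M²
V(n) = 3 + n (V(n) = 7 + (n - 1*4) = 7 + (n - 4) = 7 + (-4 + n) = 3 + n)
1/(-7299022 + Q(X(-4), -24)*(306 + V(B(-1)))) = 1/(-7299022 + (-4)²*(306 + (3 + 6*(-1)))) = 1/(-7299022 + 16*(306 + (3 - 6))) = 1/(-7299022 + 16*(306 - 3)) = 1/(-7299022 + 16*303) = 1/(-7299022 + 4848) = 1/(-7294174) = -1/7294174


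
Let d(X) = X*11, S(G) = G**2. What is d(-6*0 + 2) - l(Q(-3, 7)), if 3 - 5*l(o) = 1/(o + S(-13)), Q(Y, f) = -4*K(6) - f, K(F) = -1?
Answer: 17763/830 ≈ 21.401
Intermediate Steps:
Q(Y, f) = 4 - f (Q(Y, f) = -4*(-1) - f = 4 - f)
d(X) = 11*X
l(o) = 3/5 - 1/(5*(169 + o)) (l(o) = 3/5 - 1/(5*(o + (-13)**2)) = 3/5 - 1/(5*(o + 169)) = 3/5 - 1/(5*(169 + o)))
d(-6*0 + 2) - l(Q(-3, 7)) = 11*(-6*0 + 2) - (506 + 3*(4 - 1*7))/(5*(169 + (4 - 1*7))) = 11*(0 + 2) - (506 + 3*(4 - 7))/(5*(169 + (4 - 7))) = 11*2 - (506 + 3*(-3))/(5*(169 - 3)) = 22 - (506 - 9)/(5*166) = 22 - 497/(5*166) = 22 - 1*497/830 = 22 - 497/830 = 17763/830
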